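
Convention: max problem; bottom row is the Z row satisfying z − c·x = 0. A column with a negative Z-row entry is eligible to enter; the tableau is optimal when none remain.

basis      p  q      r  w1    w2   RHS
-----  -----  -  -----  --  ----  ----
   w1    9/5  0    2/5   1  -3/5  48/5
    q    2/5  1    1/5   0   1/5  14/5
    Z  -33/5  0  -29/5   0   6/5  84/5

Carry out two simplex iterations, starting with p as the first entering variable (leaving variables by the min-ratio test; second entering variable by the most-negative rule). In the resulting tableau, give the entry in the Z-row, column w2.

Ratio test on column p — row 1: (48/5)/(9/5) = 16/3; row 2: (14/5)/(2/5) = 7. Minimum is 16/3 at row 1 (w1 leaves); pivot element 9/5.
Divide row 1 by 9/5; eliminate column p from the other rows.
Second iteration: most negative Z-row entry is -13/3 in column r, so r enters.
Ratio test on column r — row 1: (16/3)/(2/9) = 24; row 2: (2/3)/(1/9) = 6. Minimum is 6 at row 2 (q leaves); pivot element 1/9.
Divide row 2 by 1/9; eliminate column r from the other rows.
After both pivots, the entry at the Z-row, column w2 is 12.

12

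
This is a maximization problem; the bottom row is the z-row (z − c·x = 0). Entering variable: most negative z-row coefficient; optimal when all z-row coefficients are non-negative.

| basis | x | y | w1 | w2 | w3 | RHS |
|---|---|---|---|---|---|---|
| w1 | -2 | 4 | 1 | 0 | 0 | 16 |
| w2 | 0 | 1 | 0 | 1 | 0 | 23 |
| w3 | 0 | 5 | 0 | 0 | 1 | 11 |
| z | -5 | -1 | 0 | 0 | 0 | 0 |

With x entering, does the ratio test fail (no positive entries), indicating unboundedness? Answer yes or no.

Every constraint-row entry in column x is ≤ 0, so increasing x is unbounded.

yes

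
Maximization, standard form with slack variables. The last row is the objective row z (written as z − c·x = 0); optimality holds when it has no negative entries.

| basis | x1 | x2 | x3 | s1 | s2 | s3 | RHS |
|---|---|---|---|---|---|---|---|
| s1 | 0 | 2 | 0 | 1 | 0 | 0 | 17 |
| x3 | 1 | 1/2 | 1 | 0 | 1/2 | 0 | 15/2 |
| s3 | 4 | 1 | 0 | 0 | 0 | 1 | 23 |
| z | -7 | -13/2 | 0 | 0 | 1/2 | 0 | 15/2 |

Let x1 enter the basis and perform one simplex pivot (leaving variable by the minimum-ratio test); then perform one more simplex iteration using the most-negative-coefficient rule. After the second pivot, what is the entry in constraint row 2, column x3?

Ratio test on column x1 — row 1: entry 0 ≤ 0; row 2: (15/2)/1 = 15/2; row 3: 23/4 = 23/4. Minimum is 23/4 at row 3 (s3 leaves); pivot element 4.
Divide row 3 by 4; eliminate column x1 from the other rows.
Second iteration: most negative z-row entry is -19/4 in column x2, so x2 enters.
Ratio test on column x2 — row 1: 17/2 = 17/2; row 2: (7/4)/(1/4) = 7; row 3: (23/4)/(1/4) = 23. Minimum is 7 at row 2 (x3 leaves); pivot element 1/4.
Divide row 2 by 1/4; eliminate column x2 from the other rows.
After both pivots, the entry at constraint row 2, column x3 is 4.

4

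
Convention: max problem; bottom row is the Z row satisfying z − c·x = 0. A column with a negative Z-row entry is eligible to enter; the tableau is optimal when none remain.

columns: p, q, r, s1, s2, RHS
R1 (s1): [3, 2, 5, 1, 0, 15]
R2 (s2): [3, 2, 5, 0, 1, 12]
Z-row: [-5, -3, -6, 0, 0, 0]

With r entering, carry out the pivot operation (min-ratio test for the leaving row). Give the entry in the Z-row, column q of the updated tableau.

Ratio test on column r — row 1: 15/5 = 3; row 2: 12/5 = 12/5. Minimum is 12/5 at row 2 (s2 leaves); pivot element 5.
Divide row 2 by 5; eliminate column r from the other rows.
Z-row update in column q: -3 − (-6)·(2/5) = -3/5.

-3/5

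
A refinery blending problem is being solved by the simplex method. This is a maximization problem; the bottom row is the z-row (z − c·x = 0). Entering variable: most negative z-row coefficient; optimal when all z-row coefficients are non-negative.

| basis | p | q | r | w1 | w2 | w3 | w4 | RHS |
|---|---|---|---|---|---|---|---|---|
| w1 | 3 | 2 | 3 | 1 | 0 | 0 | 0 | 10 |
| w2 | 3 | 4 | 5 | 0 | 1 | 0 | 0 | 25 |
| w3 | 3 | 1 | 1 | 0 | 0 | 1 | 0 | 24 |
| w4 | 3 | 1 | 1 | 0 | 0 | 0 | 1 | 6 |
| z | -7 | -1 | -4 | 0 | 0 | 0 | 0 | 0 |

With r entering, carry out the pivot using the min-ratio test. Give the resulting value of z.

40/3

Ratio test on column r — row 1: 10/3 = 10/3; row 2: 25/5 = 5; row 3: 24/1 = 24; row 4: 6/1 = 6. Minimum is 10/3 at row 1 (w1 leaves); pivot element 3.
Pivot on row 1; the z-row RHS becomes 0 − (-4)·(10/3) = 40/3.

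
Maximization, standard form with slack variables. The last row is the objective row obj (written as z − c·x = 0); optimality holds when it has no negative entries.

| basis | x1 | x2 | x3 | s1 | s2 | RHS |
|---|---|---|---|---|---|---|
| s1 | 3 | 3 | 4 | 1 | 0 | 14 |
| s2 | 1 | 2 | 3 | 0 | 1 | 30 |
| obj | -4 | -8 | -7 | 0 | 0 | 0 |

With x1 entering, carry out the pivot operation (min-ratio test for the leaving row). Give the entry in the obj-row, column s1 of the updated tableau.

4/3

Ratio test on column x1 — row 1: 14/3 = 14/3; row 2: 30/1 = 30. Minimum is 14/3 at row 1 (s1 leaves); pivot element 3.
Divide row 1 by 3; eliminate column x1 from the other rows.
obj-row update in column s1: 0 − (-4)·(1/3) = 4/3.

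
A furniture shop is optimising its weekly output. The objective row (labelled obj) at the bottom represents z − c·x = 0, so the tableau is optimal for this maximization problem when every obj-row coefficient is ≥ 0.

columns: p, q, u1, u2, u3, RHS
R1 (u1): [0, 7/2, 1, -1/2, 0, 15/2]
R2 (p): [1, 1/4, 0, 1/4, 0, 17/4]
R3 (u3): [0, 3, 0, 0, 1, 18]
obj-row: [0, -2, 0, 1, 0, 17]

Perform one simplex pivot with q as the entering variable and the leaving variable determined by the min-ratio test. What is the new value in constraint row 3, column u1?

Ratio test on column q — row 1: (15/2)/(7/2) = 15/7; row 2: (17/4)/(1/4) = 17; row 3: 18/3 = 6. Minimum is 15/7 at row 1 (u1 leaves); pivot element 7/2.
Divide row 1 by 7/2; eliminate column q from the other rows.
Row 3 update in column u1: 0 − 3·(2/7) = -6/7.

-6/7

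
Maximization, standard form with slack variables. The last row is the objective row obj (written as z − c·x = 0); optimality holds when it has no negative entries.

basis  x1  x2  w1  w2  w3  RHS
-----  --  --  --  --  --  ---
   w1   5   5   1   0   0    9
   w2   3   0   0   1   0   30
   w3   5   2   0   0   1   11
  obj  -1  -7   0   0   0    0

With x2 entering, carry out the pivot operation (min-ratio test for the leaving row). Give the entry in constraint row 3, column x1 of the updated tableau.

3

Ratio test on column x2 — row 1: 9/5 = 9/5; row 2: entry 0 ≤ 0; row 3: 11/2 = 11/2. Minimum is 9/5 at row 1 (w1 leaves); pivot element 5.
Divide row 1 by 5; eliminate column x2 from the other rows.
Row 3 update in column x1: 5 − 2·1 = 3.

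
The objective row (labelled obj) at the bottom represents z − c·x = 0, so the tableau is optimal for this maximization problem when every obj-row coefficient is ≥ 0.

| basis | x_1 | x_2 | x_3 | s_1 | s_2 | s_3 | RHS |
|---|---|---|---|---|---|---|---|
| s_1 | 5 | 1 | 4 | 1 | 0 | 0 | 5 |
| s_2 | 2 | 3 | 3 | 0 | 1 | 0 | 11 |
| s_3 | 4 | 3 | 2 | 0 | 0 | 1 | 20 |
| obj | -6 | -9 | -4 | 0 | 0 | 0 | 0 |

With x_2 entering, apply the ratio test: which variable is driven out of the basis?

s_2

Column x_2 entries and ratios — s_1: 5/1 = 5; s_2: 11/3 = 11/3; s_3: 20/3 = 20/3.
Smallest ratio is 11/3 in the row of s_2, so s_2 leaves.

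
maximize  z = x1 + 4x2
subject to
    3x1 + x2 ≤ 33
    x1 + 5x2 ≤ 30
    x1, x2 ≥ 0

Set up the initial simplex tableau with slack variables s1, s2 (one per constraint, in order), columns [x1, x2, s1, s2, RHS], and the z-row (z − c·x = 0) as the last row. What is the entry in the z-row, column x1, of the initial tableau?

The z-row carries the negated objective coefficients: the x1 entry is -1.

-1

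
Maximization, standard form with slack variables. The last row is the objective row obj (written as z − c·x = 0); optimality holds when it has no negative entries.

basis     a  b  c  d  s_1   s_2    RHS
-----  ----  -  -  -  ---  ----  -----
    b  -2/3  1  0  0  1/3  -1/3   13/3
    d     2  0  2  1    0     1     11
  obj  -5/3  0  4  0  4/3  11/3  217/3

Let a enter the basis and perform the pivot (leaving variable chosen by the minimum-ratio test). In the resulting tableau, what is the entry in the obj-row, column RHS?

163/2

Ratio test on column a — row 1: entry -2/3 ≤ 0; row 2: 11/2 = 11/2. Minimum is 11/2 at row 2 (d leaves); pivot element 2.
Divide row 2 by 2; eliminate column a from the other rows.
obj-row update in column RHS: 217/3 − (-5/3)·(11/2) = 163/2.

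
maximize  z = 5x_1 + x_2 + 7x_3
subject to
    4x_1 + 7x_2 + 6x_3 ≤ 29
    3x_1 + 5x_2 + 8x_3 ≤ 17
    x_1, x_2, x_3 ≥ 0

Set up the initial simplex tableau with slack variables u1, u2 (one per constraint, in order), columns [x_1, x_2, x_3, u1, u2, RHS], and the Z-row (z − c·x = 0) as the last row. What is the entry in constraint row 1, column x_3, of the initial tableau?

Constraint 1 has coefficient 6 on x_3.

6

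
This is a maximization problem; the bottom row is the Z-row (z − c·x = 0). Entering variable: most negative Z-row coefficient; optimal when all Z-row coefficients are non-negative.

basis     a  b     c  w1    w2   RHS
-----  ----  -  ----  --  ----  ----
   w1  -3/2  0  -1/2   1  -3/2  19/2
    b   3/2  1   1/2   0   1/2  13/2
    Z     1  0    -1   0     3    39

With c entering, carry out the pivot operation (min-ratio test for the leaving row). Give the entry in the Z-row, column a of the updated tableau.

4

Ratio test on column c — row 1: entry -1/2 ≤ 0; row 2: (13/2)/(1/2) = 13. Minimum is 13 at row 2 (b leaves); pivot element 1/2.
Divide row 2 by 1/2; eliminate column c from the other rows.
Z-row update in column a: 1 − (-1)·3 = 4.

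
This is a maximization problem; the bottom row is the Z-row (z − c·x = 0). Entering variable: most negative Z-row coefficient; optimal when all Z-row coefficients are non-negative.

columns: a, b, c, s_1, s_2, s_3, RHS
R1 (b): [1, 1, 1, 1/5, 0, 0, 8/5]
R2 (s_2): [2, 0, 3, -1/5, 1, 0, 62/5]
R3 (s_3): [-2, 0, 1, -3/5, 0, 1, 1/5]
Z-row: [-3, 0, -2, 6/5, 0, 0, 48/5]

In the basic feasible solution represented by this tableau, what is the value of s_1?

0

s_1 is not in the basis, so in the current basic feasible solution s_1 = 0.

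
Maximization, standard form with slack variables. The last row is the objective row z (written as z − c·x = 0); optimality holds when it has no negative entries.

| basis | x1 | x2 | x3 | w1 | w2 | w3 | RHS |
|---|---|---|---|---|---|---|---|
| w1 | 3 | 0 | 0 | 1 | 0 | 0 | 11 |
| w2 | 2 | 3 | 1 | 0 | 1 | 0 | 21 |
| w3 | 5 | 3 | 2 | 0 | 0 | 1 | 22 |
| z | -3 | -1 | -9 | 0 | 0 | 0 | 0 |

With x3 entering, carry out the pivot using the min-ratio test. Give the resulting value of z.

Ratio test on column x3 — row 1: entry 0 ≤ 0; row 2: 21/1 = 21; row 3: 22/2 = 11. Minimum is 11 at row 3 (w3 leaves); pivot element 2.
Pivot on row 3; the z-row RHS becomes 0 − (-9)·11 = 99.

99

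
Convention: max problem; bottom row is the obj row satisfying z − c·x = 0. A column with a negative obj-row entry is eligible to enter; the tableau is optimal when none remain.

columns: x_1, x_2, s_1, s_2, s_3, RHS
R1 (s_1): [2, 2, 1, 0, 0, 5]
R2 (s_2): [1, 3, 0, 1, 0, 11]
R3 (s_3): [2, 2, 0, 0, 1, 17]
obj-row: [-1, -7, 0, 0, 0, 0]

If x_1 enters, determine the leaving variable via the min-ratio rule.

s_1

Column x_1 entries and ratios — s_1: 5/2 = 5/2; s_2: 11/1 = 11; s_3: 17/2 = 17/2.
Smallest ratio is 5/2 in the row of s_1, so s_1 leaves.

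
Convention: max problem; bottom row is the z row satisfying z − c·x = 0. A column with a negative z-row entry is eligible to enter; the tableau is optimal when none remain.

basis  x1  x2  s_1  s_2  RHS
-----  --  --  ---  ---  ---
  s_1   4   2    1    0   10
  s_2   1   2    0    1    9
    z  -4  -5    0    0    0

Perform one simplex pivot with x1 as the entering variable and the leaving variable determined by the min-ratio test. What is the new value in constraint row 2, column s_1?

-1/4

Ratio test on column x1 — row 1: 10/4 = 5/2; row 2: 9/1 = 9. Minimum is 5/2 at row 1 (s_1 leaves); pivot element 4.
Divide row 1 by 4; eliminate column x1 from the other rows.
Row 2 update in column s_1: 0 − 1·(1/4) = -1/4.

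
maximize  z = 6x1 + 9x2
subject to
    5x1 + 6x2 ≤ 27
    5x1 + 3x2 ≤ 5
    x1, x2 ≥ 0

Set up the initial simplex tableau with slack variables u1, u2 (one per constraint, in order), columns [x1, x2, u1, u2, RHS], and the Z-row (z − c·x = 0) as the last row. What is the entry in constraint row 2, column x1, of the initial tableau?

5

Constraint 2 has coefficient 5 on x1.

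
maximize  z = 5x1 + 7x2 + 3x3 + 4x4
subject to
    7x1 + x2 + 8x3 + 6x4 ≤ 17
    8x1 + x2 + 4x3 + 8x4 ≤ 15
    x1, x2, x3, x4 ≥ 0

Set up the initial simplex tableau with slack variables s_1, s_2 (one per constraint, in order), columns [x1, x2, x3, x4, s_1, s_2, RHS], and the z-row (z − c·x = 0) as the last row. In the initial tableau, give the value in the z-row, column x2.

-7

The z-row carries the negated objective coefficients: the x2 entry is -7.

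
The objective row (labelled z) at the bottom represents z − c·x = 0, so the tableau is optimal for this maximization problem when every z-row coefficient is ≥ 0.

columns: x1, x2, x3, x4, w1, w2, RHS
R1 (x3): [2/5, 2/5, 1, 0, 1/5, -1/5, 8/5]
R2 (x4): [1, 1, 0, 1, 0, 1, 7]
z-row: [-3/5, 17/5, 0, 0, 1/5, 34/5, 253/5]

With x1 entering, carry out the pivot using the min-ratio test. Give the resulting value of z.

Ratio test on column x1 — row 1: (8/5)/(2/5) = 4; row 2: 7/1 = 7. Minimum is 4 at row 1 (x3 leaves); pivot element 2/5.
Pivot on row 1; the z-row RHS becomes 253/5 − (-3/5)·4 = 53.

53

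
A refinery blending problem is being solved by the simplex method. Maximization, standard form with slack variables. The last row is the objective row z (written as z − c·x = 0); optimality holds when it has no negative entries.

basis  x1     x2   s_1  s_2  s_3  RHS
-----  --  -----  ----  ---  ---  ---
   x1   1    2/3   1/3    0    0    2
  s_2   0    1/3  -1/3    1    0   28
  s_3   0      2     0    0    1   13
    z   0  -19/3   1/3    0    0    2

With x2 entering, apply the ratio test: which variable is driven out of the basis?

Column x2 entries and ratios — x1: 2/(2/3) = 3; s_2: 28/(1/3) = 84; s_3: 13/2 = 13/2.
Smallest ratio is 3 in the row of x1, so x1 leaves.

x1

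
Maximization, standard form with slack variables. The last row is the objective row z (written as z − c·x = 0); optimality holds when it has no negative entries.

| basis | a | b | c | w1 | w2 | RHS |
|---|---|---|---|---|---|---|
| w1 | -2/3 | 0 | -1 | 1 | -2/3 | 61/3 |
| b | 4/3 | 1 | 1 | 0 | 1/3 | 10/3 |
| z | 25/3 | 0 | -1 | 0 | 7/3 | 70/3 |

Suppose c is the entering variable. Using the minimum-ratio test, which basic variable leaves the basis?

Column c entries and ratios — w1: -1 ≤ 0, skip; b: (10/3)/1 = 10/3.
Smallest ratio is 10/3 in the row of b, so b leaves.

b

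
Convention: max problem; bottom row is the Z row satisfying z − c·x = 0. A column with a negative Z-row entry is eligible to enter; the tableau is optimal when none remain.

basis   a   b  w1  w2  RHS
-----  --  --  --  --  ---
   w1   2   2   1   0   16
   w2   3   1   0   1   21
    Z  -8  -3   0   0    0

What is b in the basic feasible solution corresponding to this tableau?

0

b is not in the basis, so in the current basic feasible solution b = 0.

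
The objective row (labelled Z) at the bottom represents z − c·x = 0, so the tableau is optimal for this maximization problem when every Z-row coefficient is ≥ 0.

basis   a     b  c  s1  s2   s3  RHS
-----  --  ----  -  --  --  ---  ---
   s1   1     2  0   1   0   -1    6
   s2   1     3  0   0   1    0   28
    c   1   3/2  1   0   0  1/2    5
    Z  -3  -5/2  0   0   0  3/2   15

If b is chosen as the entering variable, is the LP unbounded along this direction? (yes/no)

no

Column b has positive entries in row(s) 1, 2, 3, so the ratio test bounds it — not unbounded.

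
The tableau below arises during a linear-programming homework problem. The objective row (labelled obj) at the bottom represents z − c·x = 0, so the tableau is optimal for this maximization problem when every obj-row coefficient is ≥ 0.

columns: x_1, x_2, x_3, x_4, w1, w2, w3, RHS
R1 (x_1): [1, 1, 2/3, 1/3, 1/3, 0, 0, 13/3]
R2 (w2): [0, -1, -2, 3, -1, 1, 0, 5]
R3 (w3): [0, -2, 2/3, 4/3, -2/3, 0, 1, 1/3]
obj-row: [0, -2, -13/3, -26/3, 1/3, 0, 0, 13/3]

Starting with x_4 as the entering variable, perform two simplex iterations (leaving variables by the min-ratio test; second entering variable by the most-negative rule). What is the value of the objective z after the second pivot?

Ratio test on column x_4 — row 1: (13/3)/(1/3) = 13; row 2: 5/3 = 5/3; row 3: (1/3)/(4/3) = 1/4. Minimum is 1/4 at row 3 (w3 leaves); pivot element 4/3.
Pivot on row 3; the obj-row RHS becomes 13/3 − (-26/3)·(1/4) = 13/2.
Next entering variable (most negative obj-row entry -15): x_2.
Ratio test on column x_2 — row 1: (17/4)/(3/2) = 17/6; row 2: (17/4)/(7/2) = 17/14; row 3: entry -3/2 ≤ 0. Minimum is 17/14 at row 2 (w2 leaves); pivot element 7/2.
After the second pivot the obj-row RHS is 13/2 − (-15)·(17/14) = 173/7.

173/7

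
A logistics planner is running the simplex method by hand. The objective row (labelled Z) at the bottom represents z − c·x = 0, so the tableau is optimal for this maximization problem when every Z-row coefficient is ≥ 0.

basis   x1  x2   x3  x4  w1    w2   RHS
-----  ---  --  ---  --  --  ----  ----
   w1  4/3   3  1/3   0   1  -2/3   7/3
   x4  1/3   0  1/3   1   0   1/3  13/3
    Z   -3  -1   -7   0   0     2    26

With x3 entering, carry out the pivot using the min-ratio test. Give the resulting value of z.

Ratio test on column x3 — row 1: (7/3)/(1/3) = 7; row 2: (13/3)/(1/3) = 13. Minimum is 7 at row 1 (w1 leaves); pivot element 1/3.
Pivot on row 1; the Z-row RHS becomes 26 − (-7)·7 = 75.

75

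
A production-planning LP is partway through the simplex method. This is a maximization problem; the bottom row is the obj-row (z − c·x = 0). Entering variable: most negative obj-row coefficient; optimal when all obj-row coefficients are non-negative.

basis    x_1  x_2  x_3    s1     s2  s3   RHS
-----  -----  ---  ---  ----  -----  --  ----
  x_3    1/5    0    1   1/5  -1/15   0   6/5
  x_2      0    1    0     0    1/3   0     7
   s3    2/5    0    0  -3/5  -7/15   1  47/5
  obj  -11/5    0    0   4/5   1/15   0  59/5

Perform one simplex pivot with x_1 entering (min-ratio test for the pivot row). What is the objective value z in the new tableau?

Ratio test on column x_1 — row 1: (6/5)/(1/5) = 6; row 2: entry 0 ≤ 0; row 3: (47/5)/(2/5) = 47/2. Minimum is 6 at row 1 (x_3 leaves); pivot element 1/5.
Pivot on row 1; the obj-row RHS becomes 59/5 − (-11/5)·6 = 25.

25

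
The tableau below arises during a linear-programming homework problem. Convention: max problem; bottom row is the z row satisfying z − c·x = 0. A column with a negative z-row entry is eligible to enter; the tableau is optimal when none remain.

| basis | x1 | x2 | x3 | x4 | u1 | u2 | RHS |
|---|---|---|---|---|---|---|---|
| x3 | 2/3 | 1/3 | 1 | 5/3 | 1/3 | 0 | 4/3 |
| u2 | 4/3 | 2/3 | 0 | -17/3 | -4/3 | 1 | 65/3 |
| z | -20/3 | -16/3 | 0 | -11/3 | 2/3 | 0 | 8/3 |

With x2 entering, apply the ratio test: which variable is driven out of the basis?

x3

Column x2 entries and ratios — x3: (4/3)/(1/3) = 4; u2: (65/3)/(2/3) = 65/2.
Smallest ratio is 4 in the row of x3, so x3 leaves.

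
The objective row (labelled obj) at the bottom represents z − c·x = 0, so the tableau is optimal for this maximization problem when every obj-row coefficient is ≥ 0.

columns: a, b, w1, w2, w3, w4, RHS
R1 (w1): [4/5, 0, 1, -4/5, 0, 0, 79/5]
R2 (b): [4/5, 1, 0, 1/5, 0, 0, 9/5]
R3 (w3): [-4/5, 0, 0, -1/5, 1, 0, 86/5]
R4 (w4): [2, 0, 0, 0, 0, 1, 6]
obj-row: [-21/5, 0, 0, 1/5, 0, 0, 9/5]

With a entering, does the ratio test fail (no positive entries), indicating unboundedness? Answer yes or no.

Column a has positive entries in row(s) 1, 2, 4, so the ratio test bounds it — not unbounded.

no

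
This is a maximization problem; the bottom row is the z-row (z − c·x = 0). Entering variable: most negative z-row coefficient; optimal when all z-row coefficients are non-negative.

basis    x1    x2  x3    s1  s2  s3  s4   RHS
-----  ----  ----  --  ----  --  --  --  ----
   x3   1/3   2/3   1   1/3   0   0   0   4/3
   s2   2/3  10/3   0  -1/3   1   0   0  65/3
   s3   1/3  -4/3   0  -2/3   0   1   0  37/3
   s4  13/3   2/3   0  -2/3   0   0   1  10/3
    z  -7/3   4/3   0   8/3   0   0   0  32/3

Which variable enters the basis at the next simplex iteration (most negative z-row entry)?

Negative z-row entries: x1: -7/3.
The most negative is -7/3 in column x1, so x1 enters.

x1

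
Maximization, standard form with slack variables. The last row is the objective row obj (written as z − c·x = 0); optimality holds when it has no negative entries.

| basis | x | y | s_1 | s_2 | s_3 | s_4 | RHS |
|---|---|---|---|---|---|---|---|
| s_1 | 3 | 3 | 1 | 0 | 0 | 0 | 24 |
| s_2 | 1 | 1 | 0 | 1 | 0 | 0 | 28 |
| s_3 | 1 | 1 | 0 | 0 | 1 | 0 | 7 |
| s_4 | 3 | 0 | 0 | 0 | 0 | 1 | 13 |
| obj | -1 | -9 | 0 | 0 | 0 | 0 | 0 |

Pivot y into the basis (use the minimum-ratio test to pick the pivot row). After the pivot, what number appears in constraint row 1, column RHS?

3

Ratio test on column y — row 1: 24/3 = 8; row 2: 28/1 = 28; row 3: 7/1 = 7; row 4: entry 0 ≤ 0. Minimum is 7 at row 3 (s_3 leaves); pivot element 1.
Divide row 3 by 1; eliminate column y from the other rows.
Row 1 update in column RHS: 24 − 3·7 = 3.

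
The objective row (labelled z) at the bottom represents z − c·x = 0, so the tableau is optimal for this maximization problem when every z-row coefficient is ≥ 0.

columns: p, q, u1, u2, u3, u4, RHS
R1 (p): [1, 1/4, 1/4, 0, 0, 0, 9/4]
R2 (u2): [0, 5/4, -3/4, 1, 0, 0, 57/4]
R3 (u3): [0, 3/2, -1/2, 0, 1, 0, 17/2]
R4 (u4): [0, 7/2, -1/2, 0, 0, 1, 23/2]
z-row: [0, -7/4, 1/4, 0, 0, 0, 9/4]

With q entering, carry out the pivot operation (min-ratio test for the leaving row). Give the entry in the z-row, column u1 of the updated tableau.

0

Ratio test on column q — row 1: (9/4)/(1/4) = 9; row 2: (57/4)/(5/4) = 57/5; row 3: (17/2)/(3/2) = 17/3; row 4: (23/2)/(7/2) = 23/7. Minimum is 23/7 at row 4 (u4 leaves); pivot element 7/2.
Divide row 4 by 7/2; eliminate column q from the other rows.
z-row update in column u1: 1/4 − (-7/4)·(-1/7) = 0.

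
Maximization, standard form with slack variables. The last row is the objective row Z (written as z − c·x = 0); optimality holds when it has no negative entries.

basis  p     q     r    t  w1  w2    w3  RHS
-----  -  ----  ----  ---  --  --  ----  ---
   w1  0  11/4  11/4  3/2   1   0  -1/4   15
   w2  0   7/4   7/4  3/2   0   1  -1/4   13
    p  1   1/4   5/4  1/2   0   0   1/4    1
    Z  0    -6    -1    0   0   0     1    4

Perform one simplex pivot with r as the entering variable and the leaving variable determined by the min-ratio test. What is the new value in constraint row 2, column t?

4/5

Ratio test on column r — row 1: 15/(11/4) = 60/11; row 2: 13/(7/4) = 52/7; row 3: 1/(5/4) = 4/5. Minimum is 4/5 at row 3 (p leaves); pivot element 5/4.
Divide row 3 by 5/4; eliminate column r from the other rows.
Row 2 update in column t: 3/2 − (7/4)·(2/5) = 4/5.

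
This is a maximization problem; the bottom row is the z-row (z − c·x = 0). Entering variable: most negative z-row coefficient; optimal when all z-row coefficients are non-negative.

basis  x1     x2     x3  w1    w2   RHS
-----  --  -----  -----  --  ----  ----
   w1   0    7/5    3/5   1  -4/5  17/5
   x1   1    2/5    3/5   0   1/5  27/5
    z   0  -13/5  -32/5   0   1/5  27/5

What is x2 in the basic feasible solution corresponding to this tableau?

0

x2 is not in the basis, so in the current basic feasible solution x2 = 0.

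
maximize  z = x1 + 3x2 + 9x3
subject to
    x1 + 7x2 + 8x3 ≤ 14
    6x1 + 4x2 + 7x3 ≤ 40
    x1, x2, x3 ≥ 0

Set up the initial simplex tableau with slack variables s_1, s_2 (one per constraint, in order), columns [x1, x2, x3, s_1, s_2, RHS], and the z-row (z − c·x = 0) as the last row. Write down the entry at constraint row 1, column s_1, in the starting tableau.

Slack s_1 belongs to constraint 1; its column is the unit vector e_1, so the entry in row 1 is 1.

1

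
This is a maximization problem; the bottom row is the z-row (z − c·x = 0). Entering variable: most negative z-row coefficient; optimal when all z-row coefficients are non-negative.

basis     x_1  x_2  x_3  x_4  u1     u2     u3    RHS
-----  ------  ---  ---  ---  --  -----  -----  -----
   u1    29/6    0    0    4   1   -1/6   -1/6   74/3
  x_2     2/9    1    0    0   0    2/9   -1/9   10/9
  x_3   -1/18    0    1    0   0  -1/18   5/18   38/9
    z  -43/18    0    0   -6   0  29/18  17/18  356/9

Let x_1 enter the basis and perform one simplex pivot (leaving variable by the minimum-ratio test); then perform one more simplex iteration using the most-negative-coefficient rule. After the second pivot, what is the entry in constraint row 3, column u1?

0

Ratio test on column x_1 — row 1: (74/3)/(29/6) = 148/29; row 2: (10/9)/(2/9) = 5; row 3: entry -1/18 ≤ 0. Minimum is 5 at row 2 (x_2 leaves); pivot element 2/9.
Divide row 2 by 2/9; eliminate column x_1 from the other rows.
Second iteration: most negative z-row entry is -6 in column x_4, so x_4 enters.
Ratio test on column x_4 — row 1: (1/2)/4 = 1/8; row 2: entry 0 ≤ 0; row 3: entry 0 ≤ 0. Minimum is 1/8 at row 1 (u1 leaves); pivot element 4.
Divide row 1 by 4; eliminate column x_4 from the other rows.
After both pivots, the entry at constraint row 3, column u1 is 0.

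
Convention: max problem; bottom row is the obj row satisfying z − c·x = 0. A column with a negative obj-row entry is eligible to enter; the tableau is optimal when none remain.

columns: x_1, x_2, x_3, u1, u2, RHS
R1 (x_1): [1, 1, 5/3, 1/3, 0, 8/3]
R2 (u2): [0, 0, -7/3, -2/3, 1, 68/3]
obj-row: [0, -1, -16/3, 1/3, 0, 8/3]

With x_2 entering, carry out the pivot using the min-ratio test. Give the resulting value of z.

Ratio test on column x_2 — row 1: (8/3)/1 = 8/3; row 2: entry 0 ≤ 0. Minimum is 8/3 at row 1 (x_1 leaves); pivot element 1.
Pivot on row 1; the obj-row RHS becomes 8/3 − (-1)·(8/3) = 16/3.

16/3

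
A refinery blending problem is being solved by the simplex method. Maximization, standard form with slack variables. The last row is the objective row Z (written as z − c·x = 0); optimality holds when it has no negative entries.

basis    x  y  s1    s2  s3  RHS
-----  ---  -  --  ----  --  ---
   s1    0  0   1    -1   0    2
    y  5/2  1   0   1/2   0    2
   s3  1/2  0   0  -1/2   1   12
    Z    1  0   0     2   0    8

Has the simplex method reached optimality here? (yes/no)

Every Z-row coefficient is ≥ 0, so the tableau is optimal.

yes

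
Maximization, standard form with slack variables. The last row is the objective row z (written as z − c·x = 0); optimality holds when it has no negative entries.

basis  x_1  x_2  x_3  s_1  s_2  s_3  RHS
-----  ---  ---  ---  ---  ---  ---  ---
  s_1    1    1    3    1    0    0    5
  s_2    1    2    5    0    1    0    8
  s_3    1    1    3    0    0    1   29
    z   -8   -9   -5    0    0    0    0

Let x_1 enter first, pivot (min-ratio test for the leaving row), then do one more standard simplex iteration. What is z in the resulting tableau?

43

Ratio test on column x_1 — row 1: 5/1 = 5; row 2: 8/1 = 8; row 3: 29/1 = 29. Minimum is 5 at row 1 (s_1 leaves); pivot element 1.
Pivot on row 1; the z-row RHS becomes 0 − (-8)·5 = 40.
Next entering variable (most negative z-row entry -1): x_2.
Ratio test on column x_2 — row 1: 5/1 = 5; row 2: 3/1 = 3; row 3: entry 0 ≤ 0. Minimum is 3 at row 2 (s_2 leaves); pivot element 1.
After the second pivot the z-row RHS is 40 − (-1)·3 = 43.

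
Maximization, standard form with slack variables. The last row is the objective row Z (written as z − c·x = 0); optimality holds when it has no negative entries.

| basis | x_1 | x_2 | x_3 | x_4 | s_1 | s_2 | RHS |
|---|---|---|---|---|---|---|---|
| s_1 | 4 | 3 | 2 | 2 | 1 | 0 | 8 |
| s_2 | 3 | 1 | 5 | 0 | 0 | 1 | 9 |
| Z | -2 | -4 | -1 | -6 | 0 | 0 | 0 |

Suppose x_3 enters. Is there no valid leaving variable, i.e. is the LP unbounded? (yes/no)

no

Column x_3 has positive entries in row(s) 1, 2, so the ratio test bounds it — not unbounded.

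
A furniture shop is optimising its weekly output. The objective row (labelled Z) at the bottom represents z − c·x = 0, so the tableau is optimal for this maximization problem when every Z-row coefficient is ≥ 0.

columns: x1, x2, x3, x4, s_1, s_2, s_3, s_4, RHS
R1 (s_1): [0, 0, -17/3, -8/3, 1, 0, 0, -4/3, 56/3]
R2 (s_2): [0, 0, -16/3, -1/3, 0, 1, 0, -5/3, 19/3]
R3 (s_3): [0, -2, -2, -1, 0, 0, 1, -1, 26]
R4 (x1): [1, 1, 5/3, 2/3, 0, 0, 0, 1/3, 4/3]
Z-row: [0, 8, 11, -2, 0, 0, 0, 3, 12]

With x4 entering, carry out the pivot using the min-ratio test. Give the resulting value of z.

16

Ratio test on column x4 — row 1: entry -8/3 ≤ 0; row 2: entry -1/3 ≤ 0; row 3: entry -1 ≤ 0; row 4: (4/3)/(2/3) = 2. Minimum is 2 at row 4 (x1 leaves); pivot element 2/3.
Pivot on row 4; the Z-row RHS becomes 12 − (-2)·2 = 16.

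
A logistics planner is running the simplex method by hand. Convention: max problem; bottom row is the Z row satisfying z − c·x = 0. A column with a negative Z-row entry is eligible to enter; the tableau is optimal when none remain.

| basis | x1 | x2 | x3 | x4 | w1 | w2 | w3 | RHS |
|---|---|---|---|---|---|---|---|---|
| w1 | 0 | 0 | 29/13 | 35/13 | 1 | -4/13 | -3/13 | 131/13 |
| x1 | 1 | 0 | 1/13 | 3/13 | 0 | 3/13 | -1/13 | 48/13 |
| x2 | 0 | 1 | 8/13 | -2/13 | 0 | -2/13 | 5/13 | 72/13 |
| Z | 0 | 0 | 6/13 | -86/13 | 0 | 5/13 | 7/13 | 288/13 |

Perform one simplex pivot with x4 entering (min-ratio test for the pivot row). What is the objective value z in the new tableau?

Ratio test on column x4 — row 1: (131/13)/(35/13) = 131/35; row 2: (48/13)/(3/13) = 16; row 3: entry -2/13 ≤ 0. Minimum is 131/35 at row 1 (w1 leaves); pivot element 35/13.
Pivot on row 1; the Z-row RHS becomes 288/13 − (-86/13)·(131/35) = 1642/35.

1642/35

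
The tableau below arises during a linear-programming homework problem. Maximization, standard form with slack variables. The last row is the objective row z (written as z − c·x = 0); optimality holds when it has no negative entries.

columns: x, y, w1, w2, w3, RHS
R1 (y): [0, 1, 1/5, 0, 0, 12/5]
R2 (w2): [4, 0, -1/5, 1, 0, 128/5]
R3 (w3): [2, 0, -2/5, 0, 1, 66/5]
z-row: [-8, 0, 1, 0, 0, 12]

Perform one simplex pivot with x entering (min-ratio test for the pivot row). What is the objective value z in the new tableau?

316/5

Ratio test on column x — row 1: entry 0 ≤ 0; row 2: (128/5)/4 = 32/5; row 3: (66/5)/2 = 33/5. Minimum is 32/5 at row 2 (w2 leaves); pivot element 4.
Pivot on row 2; the z-row RHS becomes 12 − (-8)·(32/5) = 316/5.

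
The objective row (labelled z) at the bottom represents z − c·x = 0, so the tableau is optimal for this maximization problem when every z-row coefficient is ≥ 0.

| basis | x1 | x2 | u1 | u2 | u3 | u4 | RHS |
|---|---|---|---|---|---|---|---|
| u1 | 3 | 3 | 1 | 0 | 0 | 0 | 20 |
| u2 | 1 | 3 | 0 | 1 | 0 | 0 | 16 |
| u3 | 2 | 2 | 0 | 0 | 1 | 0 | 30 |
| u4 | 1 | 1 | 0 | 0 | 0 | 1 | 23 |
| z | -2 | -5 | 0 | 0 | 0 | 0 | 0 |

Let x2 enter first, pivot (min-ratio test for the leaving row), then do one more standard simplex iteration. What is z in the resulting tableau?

82/3

Ratio test on column x2 — row 1: 20/3 = 20/3; row 2: 16/3 = 16/3; row 3: 30/2 = 15; row 4: 23/1 = 23. Minimum is 16/3 at row 2 (u2 leaves); pivot element 3.
Pivot on row 2; the z-row RHS becomes 0 − (-5)·(16/3) = 80/3.
Next entering variable (most negative z-row entry -1/3): x1.
Ratio test on column x1 — row 1: 4/2 = 2; row 2: (16/3)/(1/3) = 16; row 3: (58/3)/(4/3) = 29/2; row 4: (53/3)/(2/3) = 53/2. Minimum is 2 at row 1 (u1 leaves); pivot element 2.
After the second pivot the z-row RHS is 80/3 − (-1/3)·2 = 82/3.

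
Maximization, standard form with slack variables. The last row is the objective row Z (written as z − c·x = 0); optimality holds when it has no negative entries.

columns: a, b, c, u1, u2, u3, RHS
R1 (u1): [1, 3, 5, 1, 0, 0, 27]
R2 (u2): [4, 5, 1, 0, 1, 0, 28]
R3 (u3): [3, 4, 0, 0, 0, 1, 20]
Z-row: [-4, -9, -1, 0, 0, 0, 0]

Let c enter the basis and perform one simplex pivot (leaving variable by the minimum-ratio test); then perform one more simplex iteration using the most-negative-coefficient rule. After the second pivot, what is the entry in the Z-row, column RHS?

237/5

Ratio test on column c — row 1: 27/5 = 27/5; row 2: 28/1 = 28; row 3: entry 0 ≤ 0. Minimum is 27/5 at row 1 (u1 leaves); pivot element 5.
Divide row 1 by 5; eliminate column c from the other rows.
Second iteration: most negative Z-row entry is -42/5 in column b, so b enters.
Ratio test on column b — row 1: (27/5)/(3/5) = 9; row 2: (113/5)/(22/5) = 113/22; row 3: 20/4 = 5. Minimum is 5 at row 3 (u3 leaves); pivot element 4.
Divide row 3 by 4; eliminate column b from the other rows.
After both pivots, the entry at the Z-row, column RHS is 237/5.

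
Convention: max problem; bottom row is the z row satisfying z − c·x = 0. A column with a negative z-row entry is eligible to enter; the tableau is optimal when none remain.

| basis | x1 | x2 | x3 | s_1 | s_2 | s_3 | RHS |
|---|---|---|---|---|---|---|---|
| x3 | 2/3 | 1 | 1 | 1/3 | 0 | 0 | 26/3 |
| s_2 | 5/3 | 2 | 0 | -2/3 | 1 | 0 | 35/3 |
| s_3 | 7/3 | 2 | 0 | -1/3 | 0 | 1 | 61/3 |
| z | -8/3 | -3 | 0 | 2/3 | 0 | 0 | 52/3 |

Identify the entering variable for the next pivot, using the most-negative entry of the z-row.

Negative z-row entries: x1: -8/3, x2: -3.
The most negative is -3 in column x2, so x2 enters.

x2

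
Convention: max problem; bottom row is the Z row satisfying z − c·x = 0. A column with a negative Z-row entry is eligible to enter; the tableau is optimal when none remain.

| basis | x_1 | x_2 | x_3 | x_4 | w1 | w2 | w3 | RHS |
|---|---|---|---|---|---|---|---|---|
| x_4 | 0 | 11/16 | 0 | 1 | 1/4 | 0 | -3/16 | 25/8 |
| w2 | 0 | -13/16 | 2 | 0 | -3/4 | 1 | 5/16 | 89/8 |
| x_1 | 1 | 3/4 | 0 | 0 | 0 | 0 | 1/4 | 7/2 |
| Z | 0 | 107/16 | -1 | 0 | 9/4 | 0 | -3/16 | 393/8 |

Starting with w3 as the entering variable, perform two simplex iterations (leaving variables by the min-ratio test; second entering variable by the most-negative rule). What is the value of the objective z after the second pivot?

441/8

Ratio test on column w3 — row 1: entry -3/16 ≤ 0; row 2: (89/8)/(5/16) = 178/5; row 3: (7/2)/(1/4) = 14. Minimum is 14 at row 3 (x_1 leaves); pivot element 1/4.
Pivot on row 3; the Z-row RHS becomes 393/8 − (-3/16)·14 = 207/4.
Next entering variable (most negative Z-row entry -1): x_3.
Ratio test on column x_3 — row 1: entry 0 ≤ 0; row 2: (27/4)/2 = 27/8; row 3: entry 0 ≤ 0. Minimum is 27/8 at row 2 (w2 leaves); pivot element 2.
After the second pivot the Z-row RHS is 207/4 − (-1)·(27/8) = 441/8.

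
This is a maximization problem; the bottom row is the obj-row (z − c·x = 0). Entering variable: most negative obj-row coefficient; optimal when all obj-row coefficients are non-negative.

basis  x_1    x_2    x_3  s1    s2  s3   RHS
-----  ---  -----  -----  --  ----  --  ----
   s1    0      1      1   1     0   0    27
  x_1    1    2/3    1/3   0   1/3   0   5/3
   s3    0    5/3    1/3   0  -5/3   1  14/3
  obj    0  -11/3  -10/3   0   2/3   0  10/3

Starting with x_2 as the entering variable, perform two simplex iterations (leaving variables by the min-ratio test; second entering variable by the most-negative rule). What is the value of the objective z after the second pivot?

20

Ratio test on column x_2 — row 1: 27/1 = 27; row 2: (5/3)/(2/3) = 5/2; row 3: (14/3)/(5/3) = 14/5. Minimum is 5/2 at row 2 (x_1 leaves); pivot element 2/3.
Pivot on row 2; the obj-row RHS becomes 10/3 − (-11/3)·(5/2) = 25/2.
Next entering variable (most negative obj-row entry -3/2): x_3.
Ratio test on column x_3 — row 1: (49/2)/(1/2) = 49; row 2: (5/2)/(1/2) = 5; row 3: entry -1/2 ≤ 0. Minimum is 5 at row 2 (x_2 leaves); pivot element 1/2.
After the second pivot the obj-row RHS is 25/2 − (-3/2)·5 = 20.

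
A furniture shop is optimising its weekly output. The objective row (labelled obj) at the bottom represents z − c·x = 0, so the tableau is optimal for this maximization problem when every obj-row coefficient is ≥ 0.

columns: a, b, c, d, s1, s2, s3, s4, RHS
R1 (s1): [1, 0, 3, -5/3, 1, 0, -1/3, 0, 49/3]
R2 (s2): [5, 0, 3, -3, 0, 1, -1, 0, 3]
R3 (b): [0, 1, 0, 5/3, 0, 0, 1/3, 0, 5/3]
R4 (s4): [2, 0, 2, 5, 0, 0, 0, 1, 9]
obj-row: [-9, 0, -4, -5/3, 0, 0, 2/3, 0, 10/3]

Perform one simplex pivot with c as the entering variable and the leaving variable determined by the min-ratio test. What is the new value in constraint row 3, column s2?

0

Ratio test on column c — row 1: (49/3)/3 = 49/9; row 2: 3/3 = 1; row 3: entry 0 ≤ 0; row 4: 9/2 = 9/2. Minimum is 1 at row 2 (s2 leaves); pivot element 3.
Divide row 2 by 3; eliminate column c from the other rows.
Row 3 update in column s2: 0 − 0·(1/3) = 0.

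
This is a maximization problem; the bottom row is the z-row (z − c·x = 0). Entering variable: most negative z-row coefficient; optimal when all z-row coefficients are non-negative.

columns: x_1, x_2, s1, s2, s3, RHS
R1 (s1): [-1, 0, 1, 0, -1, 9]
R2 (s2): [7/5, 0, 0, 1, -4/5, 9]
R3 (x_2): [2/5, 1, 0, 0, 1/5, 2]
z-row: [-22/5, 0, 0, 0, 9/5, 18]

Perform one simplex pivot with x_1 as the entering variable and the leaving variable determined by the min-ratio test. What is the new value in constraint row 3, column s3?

1/2

Ratio test on column x_1 — row 1: entry -1 ≤ 0; row 2: 9/(7/5) = 45/7; row 3: 2/(2/5) = 5. Minimum is 5 at row 3 (x_2 leaves); pivot element 2/5.
Divide row 3 by 2/5; eliminate column x_1 from the other rows.
In the new row 3, the s3 entry is the old entry divided by the pivot: (1/5)/(2/5) = 1/2.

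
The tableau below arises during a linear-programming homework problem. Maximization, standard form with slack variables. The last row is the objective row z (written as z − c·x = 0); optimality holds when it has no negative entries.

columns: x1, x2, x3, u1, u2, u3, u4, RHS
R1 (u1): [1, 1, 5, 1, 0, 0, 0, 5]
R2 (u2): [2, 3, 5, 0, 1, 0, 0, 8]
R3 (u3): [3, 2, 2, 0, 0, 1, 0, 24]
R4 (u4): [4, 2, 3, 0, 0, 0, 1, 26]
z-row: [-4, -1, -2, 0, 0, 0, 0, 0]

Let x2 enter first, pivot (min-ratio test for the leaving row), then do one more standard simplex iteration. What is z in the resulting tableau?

Ratio test on column x2 — row 1: 5/1 = 5; row 2: 8/3 = 8/3; row 3: 24/2 = 12; row 4: 26/2 = 13. Minimum is 8/3 at row 2 (u2 leaves); pivot element 3.
Pivot on row 2; the z-row RHS becomes 0 − (-1)·(8/3) = 8/3.
Next entering variable (most negative z-row entry -10/3): x1.
Ratio test on column x1 — row 1: (7/3)/(1/3) = 7; row 2: (8/3)/(2/3) = 4; row 3: (56/3)/(5/3) = 56/5; row 4: (62/3)/(8/3) = 31/4. Minimum is 4 at row 2 (x2 leaves); pivot element 2/3.
After the second pivot the z-row RHS is 8/3 − (-10/3)·4 = 16.

16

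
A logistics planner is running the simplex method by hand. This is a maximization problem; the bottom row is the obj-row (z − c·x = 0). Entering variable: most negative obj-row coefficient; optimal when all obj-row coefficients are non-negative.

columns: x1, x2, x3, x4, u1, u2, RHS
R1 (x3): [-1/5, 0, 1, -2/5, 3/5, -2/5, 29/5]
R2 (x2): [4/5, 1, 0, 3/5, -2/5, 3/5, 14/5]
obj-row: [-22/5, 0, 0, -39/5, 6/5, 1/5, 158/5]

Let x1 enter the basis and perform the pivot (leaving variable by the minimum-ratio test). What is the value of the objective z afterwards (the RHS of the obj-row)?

Ratio test on column x1 — row 1: entry -1/5 ≤ 0; row 2: (14/5)/(4/5) = 7/2. Minimum is 7/2 at row 2 (x2 leaves); pivot element 4/5.
Pivot on row 2; the obj-row RHS becomes 158/5 − (-22/5)·(7/2) = 47.

47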